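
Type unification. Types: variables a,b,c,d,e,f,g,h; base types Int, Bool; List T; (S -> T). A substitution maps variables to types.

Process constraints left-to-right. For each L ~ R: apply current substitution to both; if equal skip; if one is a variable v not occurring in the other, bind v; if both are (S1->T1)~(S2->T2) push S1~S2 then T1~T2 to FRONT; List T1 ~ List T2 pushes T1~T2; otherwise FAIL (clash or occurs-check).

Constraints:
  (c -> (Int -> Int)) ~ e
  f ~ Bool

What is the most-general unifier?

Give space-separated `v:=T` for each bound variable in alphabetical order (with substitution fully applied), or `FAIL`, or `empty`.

step 1: unify (c -> (Int -> Int)) ~ e  [subst: {-} | 1 pending]
  bind e := (c -> (Int -> Int))
step 2: unify f ~ Bool  [subst: {e:=(c -> (Int -> Int))} | 0 pending]
  bind f := Bool

Answer: e:=(c -> (Int -> Int)) f:=Bool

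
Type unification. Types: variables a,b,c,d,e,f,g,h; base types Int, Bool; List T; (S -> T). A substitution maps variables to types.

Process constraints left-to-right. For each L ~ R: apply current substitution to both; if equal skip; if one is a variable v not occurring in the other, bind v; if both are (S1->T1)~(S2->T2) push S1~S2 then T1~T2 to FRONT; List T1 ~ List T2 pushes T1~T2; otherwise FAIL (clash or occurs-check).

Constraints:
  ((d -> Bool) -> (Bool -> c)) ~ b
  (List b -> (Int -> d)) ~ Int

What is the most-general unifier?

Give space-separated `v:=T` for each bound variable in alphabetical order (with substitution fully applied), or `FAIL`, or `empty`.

Answer: FAIL

Derivation:
step 1: unify ((d -> Bool) -> (Bool -> c)) ~ b  [subst: {-} | 1 pending]
  bind b := ((d -> Bool) -> (Bool -> c))
step 2: unify (List ((d -> Bool) -> (Bool -> c)) -> (Int -> d)) ~ Int  [subst: {b:=((d -> Bool) -> (Bool -> c))} | 0 pending]
  clash: (List ((d -> Bool) -> (Bool -> c)) -> (Int -> d)) vs Int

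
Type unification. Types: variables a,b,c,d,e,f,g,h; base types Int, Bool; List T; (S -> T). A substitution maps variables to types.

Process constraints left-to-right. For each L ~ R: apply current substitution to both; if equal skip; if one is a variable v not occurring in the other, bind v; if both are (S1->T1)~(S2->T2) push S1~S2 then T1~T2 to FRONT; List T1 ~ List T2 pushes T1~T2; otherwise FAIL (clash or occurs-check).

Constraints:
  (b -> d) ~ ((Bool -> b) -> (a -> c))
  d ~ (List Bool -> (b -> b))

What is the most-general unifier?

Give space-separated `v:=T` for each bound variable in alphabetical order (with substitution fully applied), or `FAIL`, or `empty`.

Answer: FAIL

Derivation:
step 1: unify (b -> d) ~ ((Bool -> b) -> (a -> c))  [subst: {-} | 1 pending]
  -> decompose arrow: push b~(Bool -> b), d~(a -> c)
step 2: unify b ~ (Bool -> b)  [subst: {-} | 2 pending]
  occurs-check fail: b in (Bool -> b)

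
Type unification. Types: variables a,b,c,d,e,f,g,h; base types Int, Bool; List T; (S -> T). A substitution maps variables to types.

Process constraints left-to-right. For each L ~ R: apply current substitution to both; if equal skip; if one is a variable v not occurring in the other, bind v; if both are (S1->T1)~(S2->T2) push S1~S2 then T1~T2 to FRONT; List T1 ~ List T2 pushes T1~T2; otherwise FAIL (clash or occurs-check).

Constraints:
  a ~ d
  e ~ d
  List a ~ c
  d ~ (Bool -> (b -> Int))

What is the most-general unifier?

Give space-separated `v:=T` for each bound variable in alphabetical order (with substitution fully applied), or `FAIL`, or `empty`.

step 1: unify a ~ d  [subst: {-} | 3 pending]
  bind a := d
step 2: unify e ~ d  [subst: {a:=d} | 2 pending]
  bind e := d
step 3: unify List d ~ c  [subst: {a:=d, e:=d} | 1 pending]
  bind c := List d
step 4: unify d ~ (Bool -> (b -> Int))  [subst: {a:=d, e:=d, c:=List d} | 0 pending]
  bind d := (Bool -> (b -> Int))

Answer: a:=(Bool -> (b -> Int)) c:=List (Bool -> (b -> Int)) d:=(Bool -> (b -> Int)) e:=(Bool -> (b -> Int))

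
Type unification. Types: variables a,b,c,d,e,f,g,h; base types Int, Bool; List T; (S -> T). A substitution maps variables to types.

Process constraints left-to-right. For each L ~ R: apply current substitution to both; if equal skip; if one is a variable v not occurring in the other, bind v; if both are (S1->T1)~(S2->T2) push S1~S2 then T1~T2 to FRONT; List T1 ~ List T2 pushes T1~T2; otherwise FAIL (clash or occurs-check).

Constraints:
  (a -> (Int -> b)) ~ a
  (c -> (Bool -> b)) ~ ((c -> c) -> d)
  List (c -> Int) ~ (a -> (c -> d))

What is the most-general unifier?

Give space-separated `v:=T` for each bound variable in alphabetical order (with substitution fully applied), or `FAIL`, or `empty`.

step 1: unify (a -> (Int -> b)) ~ a  [subst: {-} | 2 pending]
  occurs-check fail

Answer: FAIL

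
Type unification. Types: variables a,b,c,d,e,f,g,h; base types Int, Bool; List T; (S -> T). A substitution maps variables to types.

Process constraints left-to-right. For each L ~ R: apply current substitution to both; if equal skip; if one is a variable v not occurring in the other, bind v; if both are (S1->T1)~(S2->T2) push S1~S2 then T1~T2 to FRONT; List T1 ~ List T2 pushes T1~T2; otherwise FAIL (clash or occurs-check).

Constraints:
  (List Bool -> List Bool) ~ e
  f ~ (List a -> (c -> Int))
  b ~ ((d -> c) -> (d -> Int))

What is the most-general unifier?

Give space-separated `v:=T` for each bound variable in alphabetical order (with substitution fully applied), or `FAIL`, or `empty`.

step 1: unify (List Bool -> List Bool) ~ e  [subst: {-} | 2 pending]
  bind e := (List Bool -> List Bool)
step 2: unify f ~ (List a -> (c -> Int))  [subst: {e:=(List Bool -> List Bool)} | 1 pending]
  bind f := (List a -> (c -> Int))
step 3: unify b ~ ((d -> c) -> (d -> Int))  [subst: {e:=(List Bool -> List Bool), f:=(List a -> (c -> Int))} | 0 pending]
  bind b := ((d -> c) -> (d -> Int))

Answer: b:=((d -> c) -> (d -> Int)) e:=(List Bool -> List Bool) f:=(List a -> (c -> Int))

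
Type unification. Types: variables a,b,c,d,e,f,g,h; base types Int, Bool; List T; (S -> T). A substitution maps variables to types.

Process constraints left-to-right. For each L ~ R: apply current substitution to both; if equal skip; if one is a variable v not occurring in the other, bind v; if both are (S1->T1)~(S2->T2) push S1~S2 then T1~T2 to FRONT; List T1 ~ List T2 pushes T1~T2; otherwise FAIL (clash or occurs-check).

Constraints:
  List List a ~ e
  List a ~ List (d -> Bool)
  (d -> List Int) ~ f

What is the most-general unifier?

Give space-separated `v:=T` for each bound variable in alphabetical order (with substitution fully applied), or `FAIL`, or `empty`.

Answer: a:=(d -> Bool) e:=List List (d -> Bool) f:=(d -> List Int)

Derivation:
step 1: unify List List a ~ e  [subst: {-} | 2 pending]
  bind e := List List a
step 2: unify List a ~ List (d -> Bool)  [subst: {e:=List List a} | 1 pending]
  -> decompose List: push a~(d -> Bool)
step 3: unify a ~ (d -> Bool)  [subst: {e:=List List a} | 1 pending]
  bind a := (d -> Bool)
step 4: unify (d -> List Int) ~ f  [subst: {e:=List List a, a:=(d -> Bool)} | 0 pending]
  bind f := (d -> List Int)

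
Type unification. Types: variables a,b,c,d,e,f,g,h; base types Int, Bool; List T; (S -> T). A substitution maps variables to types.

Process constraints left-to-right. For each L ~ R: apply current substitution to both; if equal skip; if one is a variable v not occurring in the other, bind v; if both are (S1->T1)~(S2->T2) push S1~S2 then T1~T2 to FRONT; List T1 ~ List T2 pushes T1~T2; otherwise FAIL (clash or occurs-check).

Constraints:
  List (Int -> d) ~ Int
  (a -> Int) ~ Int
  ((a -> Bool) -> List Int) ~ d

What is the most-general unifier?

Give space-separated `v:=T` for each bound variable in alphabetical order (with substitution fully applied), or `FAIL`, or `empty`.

Answer: FAIL

Derivation:
step 1: unify List (Int -> d) ~ Int  [subst: {-} | 2 pending]
  clash: List (Int -> d) vs Int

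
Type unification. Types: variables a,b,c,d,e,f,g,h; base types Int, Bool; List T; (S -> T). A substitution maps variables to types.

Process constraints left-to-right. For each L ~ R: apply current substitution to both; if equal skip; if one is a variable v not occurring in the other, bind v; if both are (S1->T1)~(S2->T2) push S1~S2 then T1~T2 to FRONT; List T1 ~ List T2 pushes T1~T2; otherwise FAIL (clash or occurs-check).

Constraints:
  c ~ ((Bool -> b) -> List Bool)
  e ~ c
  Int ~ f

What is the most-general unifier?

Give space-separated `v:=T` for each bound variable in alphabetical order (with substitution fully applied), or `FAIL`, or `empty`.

Answer: c:=((Bool -> b) -> List Bool) e:=((Bool -> b) -> List Bool) f:=Int

Derivation:
step 1: unify c ~ ((Bool -> b) -> List Bool)  [subst: {-} | 2 pending]
  bind c := ((Bool -> b) -> List Bool)
step 2: unify e ~ ((Bool -> b) -> List Bool)  [subst: {c:=((Bool -> b) -> List Bool)} | 1 pending]
  bind e := ((Bool -> b) -> List Bool)
step 3: unify Int ~ f  [subst: {c:=((Bool -> b) -> List Bool), e:=((Bool -> b) -> List Bool)} | 0 pending]
  bind f := Int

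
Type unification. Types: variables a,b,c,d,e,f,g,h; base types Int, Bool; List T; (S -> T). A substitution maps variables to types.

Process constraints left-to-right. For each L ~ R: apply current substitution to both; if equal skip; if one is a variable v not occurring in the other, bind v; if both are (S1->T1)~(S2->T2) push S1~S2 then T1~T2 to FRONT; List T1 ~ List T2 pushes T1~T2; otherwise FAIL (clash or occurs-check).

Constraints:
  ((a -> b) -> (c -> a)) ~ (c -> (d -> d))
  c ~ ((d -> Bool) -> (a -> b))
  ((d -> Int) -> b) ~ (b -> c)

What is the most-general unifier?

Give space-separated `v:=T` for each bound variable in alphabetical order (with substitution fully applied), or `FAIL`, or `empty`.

step 1: unify ((a -> b) -> (c -> a)) ~ (c -> (d -> d))  [subst: {-} | 2 pending]
  -> decompose arrow: push (a -> b)~c, (c -> a)~(d -> d)
step 2: unify (a -> b) ~ c  [subst: {-} | 3 pending]
  bind c := (a -> b)
step 3: unify ((a -> b) -> a) ~ (d -> d)  [subst: {c:=(a -> b)} | 2 pending]
  -> decompose arrow: push (a -> b)~d, a~d
step 4: unify (a -> b) ~ d  [subst: {c:=(a -> b)} | 3 pending]
  bind d := (a -> b)
step 5: unify a ~ (a -> b)  [subst: {c:=(a -> b), d:=(a -> b)} | 2 pending]
  occurs-check fail: a in (a -> b)

Answer: FAIL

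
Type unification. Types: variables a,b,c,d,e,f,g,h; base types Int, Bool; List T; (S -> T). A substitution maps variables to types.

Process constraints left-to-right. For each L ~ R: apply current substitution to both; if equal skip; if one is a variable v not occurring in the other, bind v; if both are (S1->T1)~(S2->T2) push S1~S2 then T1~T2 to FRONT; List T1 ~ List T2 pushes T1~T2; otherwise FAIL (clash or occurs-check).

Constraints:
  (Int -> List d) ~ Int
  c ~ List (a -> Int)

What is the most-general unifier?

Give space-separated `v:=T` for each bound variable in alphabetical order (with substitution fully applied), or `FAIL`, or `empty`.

Answer: FAIL

Derivation:
step 1: unify (Int -> List d) ~ Int  [subst: {-} | 1 pending]
  clash: (Int -> List d) vs Int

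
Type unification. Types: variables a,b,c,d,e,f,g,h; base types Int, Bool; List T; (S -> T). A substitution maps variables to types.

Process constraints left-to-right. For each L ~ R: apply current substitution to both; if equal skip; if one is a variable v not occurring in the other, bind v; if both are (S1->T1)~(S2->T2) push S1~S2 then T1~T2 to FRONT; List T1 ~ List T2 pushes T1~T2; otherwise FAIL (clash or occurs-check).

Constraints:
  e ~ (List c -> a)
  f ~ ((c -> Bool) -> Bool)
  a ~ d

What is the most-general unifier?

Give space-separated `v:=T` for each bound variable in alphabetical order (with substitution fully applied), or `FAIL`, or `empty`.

step 1: unify e ~ (List c -> a)  [subst: {-} | 2 pending]
  bind e := (List c -> a)
step 2: unify f ~ ((c -> Bool) -> Bool)  [subst: {e:=(List c -> a)} | 1 pending]
  bind f := ((c -> Bool) -> Bool)
step 3: unify a ~ d  [subst: {e:=(List c -> a), f:=((c -> Bool) -> Bool)} | 0 pending]
  bind a := d

Answer: a:=d e:=(List c -> d) f:=((c -> Bool) -> Bool)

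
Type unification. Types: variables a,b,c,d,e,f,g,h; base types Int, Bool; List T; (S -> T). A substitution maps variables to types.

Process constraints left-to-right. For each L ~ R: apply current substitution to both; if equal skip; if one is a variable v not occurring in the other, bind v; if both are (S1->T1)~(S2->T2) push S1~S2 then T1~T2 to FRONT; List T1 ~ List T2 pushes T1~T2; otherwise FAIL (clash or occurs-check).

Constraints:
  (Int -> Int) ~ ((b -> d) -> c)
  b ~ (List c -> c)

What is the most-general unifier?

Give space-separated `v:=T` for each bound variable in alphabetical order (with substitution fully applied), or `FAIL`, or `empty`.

step 1: unify (Int -> Int) ~ ((b -> d) -> c)  [subst: {-} | 1 pending]
  -> decompose arrow: push Int~(b -> d), Int~c
step 2: unify Int ~ (b -> d)  [subst: {-} | 2 pending]
  clash: Int vs (b -> d)

Answer: FAIL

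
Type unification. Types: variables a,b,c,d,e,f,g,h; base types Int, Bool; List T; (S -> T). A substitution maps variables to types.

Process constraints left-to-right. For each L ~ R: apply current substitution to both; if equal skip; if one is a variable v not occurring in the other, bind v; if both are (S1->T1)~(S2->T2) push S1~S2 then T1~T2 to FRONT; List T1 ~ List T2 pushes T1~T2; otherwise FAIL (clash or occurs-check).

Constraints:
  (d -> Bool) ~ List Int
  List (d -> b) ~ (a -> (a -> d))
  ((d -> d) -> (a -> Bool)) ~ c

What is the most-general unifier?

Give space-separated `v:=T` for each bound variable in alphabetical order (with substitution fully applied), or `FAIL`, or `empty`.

Answer: FAIL

Derivation:
step 1: unify (d -> Bool) ~ List Int  [subst: {-} | 2 pending]
  clash: (d -> Bool) vs List Int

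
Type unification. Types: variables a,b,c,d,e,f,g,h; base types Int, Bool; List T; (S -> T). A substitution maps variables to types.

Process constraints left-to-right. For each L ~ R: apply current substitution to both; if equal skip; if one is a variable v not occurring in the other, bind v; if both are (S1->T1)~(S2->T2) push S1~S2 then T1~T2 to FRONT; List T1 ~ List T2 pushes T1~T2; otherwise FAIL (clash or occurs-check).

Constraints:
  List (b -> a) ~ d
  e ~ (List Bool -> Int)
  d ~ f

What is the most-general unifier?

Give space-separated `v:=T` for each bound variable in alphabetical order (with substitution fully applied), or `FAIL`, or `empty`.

step 1: unify List (b -> a) ~ d  [subst: {-} | 2 pending]
  bind d := List (b -> a)
step 2: unify e ~ (List Bool -> Int)  [subst: {d:=List (b -> a)} | 1 pending]
  bind e := (List Bool -> Int)
step 3: unify List (b -> a) ~ f  [subst: {d:=List (b -> a), e:=(List Bool -> Int)} | 0 pending]
  bind f := List (b -> a)

Answer: d:=List (b -> a) e:=(List Bool -> Int) f:=List (b -> a)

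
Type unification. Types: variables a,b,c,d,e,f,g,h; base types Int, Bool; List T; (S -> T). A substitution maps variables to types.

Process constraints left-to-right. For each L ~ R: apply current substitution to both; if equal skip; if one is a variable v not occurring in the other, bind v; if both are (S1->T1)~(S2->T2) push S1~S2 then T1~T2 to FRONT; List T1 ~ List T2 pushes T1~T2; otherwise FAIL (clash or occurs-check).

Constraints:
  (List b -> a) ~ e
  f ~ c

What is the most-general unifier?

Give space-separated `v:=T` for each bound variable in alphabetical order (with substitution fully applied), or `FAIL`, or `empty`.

step 1: unify (List b -> a) ~ e  [subst: {-} | 1 pending]
  bind e := (List b -> a)
step 2: unify f ~ c  [subst: {e:=(List b -> a)} | 0 pending]
  bind f := c

Answer: e:=(List b -> a) f:=c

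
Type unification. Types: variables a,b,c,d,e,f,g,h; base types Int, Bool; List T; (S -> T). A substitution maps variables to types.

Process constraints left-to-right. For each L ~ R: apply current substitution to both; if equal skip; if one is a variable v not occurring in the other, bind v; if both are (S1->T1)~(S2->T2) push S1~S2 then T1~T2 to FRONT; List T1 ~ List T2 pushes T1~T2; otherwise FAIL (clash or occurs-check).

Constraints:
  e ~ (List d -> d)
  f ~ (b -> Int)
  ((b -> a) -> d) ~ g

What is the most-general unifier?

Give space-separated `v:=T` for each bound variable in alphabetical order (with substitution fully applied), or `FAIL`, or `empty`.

step 1: unify e ~ (List d -> d)  [subst: {-} | 2 pending]
  bind e := (List d -> d)
step 2: unify f ~ (b -> Int)  [subst: {e:=(List d -> d)} | 1 pending]
  bind f := (b -> Int)
step 3: unify ((b -> a) -> d) ~ g  [subst: {e:=(List d -> d), f:=(b -> Int)} | 0 pending]
  bind g := ((b -> a) -> d)

Answer: e:=(List d -> d) f:=(b -> Int) g:=((b -> a) -> d)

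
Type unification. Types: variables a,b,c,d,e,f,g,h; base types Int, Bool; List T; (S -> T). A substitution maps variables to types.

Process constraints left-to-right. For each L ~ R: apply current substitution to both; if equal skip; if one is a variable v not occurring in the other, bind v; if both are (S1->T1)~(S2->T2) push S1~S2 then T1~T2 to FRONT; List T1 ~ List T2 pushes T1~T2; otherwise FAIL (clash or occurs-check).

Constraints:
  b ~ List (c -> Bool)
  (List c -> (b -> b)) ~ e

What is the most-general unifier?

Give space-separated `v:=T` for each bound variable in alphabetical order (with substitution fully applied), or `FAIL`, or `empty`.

step 1: unify b ~ List (c -> Bool)  [subst: {-} | 1 pending]
  bind b := List (c -> Bool)
step 2: unify (List c -> (List (c -> Bool) -> List (c -> Bool))) ~ e  [subst: {b:=List (c -> Bool)} | 0 pending]
  bind e := (List c -> (List (c -> Bool) -> List (c -> Bool)))

Answer: b:=List (c -> Bool) e:=(List c -> (List (c -> Bool) -> List (c -> Bool)))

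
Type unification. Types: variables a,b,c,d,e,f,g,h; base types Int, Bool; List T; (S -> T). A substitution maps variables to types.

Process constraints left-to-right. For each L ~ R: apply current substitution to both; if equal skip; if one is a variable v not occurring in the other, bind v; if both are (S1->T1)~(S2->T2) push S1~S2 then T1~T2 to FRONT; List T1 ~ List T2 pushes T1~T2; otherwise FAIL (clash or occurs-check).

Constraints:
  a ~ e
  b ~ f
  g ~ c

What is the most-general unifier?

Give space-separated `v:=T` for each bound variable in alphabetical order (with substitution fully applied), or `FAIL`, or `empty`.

step 1: unify a ~ e  [subst: {-} | 2 pending]
  bind a := e
step 2: unify b ~ f  [subst: {a:=e} | 1 pending]
  bind b := f
step 3: unify g ~ c  [subst: {a:=e, b:=f} | 0 pending]
  bind g := c

Answer: a:=e b:=f g:=c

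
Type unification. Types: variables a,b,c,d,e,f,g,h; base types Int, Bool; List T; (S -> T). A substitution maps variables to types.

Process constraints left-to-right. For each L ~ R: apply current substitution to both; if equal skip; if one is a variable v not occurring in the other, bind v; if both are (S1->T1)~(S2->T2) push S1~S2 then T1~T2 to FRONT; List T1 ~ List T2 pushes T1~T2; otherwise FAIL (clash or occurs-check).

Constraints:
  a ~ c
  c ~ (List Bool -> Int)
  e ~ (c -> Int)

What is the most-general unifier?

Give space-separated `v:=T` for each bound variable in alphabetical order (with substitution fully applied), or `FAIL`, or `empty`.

Answer: a:=(List Bool -> Int) c:=(List Bool -> Int) e:=((List Bool -> Int) -> Int)

Derivation:
step 1: unify a ~ c  [subst: {-} | 2 pending]
  bind a := c
step 2: unify c ~ (List Bool -> Int)  [subst: {a:=c} | 1 pending]
  bind c := (List Bool -> Int)
step 3: unify e ~ ((List Bool -> Int) -> Int)  [subst: {a:=c, c:=(List Bool -> Int)} | 0 pending]
  bind e := ((List Bool -> Int) -> Int)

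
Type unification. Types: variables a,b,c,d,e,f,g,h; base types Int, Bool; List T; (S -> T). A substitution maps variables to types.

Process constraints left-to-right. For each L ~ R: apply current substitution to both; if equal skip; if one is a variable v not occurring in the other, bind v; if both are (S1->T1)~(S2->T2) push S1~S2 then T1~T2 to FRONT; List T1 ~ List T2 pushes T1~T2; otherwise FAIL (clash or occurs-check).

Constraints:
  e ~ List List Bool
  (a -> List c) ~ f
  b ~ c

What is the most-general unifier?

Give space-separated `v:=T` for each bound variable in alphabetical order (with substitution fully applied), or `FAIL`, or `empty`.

Answer: b:=c e:=List List Bool f:=(a -> List c)

Derivation:
step 1: unify e ~ List List Bool  [subst: {-} | 2 pending]
  bind e := List List Bool
step 2: unify (a -> List c) ~ f  [subst: {e:=List List Bool} | 1 pending]
  bind f := (a -> List c)
step 3: unify b ~ c  [subst: {e:=List List Bool, f:=(a -> List c)} | 0 pending]
  bind b := c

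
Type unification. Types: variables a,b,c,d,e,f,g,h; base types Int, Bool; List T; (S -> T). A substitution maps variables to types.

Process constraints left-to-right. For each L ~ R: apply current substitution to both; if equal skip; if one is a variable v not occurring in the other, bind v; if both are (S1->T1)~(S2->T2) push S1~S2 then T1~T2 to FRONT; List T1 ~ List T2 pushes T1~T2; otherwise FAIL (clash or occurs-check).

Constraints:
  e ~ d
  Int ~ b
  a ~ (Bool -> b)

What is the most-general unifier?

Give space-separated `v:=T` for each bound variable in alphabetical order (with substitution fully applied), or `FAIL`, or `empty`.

Answer: a:=(Bool -> Int) b:=Int e:=d

Derivation:
step 1: unify e ~ d  [subst: {-} | 2 pending]
  bind e := d
step 2: unify Int ~ b  [subst: {e:=d} | 1 pending]
  bind b := Int
step 3: unify a ~ (Bool -> Int)  [subst: {e:=d, b:=Int} | 0 pending]
  bind a := (Bool -> Int)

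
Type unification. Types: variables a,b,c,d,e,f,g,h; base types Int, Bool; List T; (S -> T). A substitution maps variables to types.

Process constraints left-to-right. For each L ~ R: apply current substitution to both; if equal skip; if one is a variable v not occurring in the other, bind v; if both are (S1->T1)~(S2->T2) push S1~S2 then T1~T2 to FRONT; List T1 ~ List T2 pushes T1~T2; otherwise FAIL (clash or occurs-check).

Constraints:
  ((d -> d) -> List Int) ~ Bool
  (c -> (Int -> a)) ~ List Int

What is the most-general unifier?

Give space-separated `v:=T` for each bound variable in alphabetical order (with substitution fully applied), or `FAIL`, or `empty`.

step 1: unify ((d -> d) -> List Int) ~ Bool  [subst: {-} | 1 pending]
  clash: ((d -> d) -> List Int) vs Bool

Answer: FAIL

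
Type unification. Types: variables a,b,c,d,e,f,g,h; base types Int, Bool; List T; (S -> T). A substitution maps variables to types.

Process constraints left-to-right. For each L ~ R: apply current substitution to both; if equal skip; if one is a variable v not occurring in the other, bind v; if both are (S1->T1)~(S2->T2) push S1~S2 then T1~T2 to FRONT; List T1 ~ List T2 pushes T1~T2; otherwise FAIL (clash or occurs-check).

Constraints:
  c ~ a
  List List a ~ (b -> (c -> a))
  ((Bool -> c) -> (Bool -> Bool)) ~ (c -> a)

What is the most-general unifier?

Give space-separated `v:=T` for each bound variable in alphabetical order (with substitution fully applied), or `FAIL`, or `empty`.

step 1: unify c ~ a  [subst: {-} | 2 pending]
  bind c := a
step 2: unify List List a ~ (b -> (a -> a))  [subst: {c:=a} | 1 pending]
  clash: List List a vs (b -> (a -> a))

Answer: FAIL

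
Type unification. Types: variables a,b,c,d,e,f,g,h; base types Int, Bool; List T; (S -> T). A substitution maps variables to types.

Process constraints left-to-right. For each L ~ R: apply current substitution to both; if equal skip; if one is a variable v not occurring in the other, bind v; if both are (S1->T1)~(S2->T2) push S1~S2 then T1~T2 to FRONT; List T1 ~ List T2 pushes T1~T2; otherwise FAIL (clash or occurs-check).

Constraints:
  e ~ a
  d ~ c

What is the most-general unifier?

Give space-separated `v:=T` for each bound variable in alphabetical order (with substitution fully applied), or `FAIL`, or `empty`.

Answer: d:=c e:=a

Derivation:
step 1: unify e ~ a  [subst: {-} | 1 pending]
  bind e := a
step 2: unify d ~ c  [subst: {e:=a} | 0 pending]
  bind d := c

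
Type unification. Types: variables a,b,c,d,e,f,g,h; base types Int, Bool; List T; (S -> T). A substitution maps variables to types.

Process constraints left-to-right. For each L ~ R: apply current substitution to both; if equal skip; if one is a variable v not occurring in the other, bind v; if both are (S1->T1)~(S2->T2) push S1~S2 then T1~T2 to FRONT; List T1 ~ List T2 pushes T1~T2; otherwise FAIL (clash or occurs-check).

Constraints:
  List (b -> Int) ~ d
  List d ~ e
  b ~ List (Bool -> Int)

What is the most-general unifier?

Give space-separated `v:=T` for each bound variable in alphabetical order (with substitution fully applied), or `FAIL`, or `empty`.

step 1: unify List (b -> Int) ~ d  [subst: {-} | 2 pending]
  bind d := List (b -> Int)
step 2: unify List List (b -> Int) ~ e  [subst: {d:=List (b -> Int)} | 1 pending]
  bind e := List List (b -> Int)
step 3: unify b ~ List (Bool -> Int)  [subst: {d:=List (b -> Int), e:=List List (b -> Int)} | 0 pending]
  bind b := List (Bool -> Int)

Answer: b:=List (Bool -> Int) d:=List (List (Bool -> Int) -> Int) e:=List List (List (Bool -> Int) -> Int)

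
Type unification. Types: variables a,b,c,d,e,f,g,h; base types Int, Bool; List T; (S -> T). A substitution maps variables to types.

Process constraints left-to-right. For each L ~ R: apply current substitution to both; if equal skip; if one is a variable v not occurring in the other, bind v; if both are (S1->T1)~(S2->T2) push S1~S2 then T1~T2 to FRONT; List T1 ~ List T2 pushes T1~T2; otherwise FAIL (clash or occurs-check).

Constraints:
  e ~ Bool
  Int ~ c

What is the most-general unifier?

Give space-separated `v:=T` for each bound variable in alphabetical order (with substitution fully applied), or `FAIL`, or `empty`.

step 1: unify e ~ Bool  [subst: {-} | 1 pending]
  bind e := Bool
step 2: unify Int ~ c  [subst: {e:=Bool} | 0 pending]
  bind c := Int

Answer: c:=Int e:=Bool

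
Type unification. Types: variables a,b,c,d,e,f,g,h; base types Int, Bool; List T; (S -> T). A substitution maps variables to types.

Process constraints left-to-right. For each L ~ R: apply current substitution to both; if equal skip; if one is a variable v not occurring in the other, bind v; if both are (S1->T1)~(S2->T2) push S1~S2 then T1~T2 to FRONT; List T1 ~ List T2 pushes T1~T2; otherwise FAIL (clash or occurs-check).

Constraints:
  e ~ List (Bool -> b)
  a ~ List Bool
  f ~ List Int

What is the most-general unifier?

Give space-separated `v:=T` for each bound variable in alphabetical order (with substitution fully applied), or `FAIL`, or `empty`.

step 1: unify e ~ List (Bool -> b)  [subst: {-} | 2 pending]
  bind e := List (Bool -> b)
step 2: unify a ~ List Bool  [subst: {e:=List (Bool -> b)} | 1 pending]
  bind a := List Bool
step 3: unify f ~ List Int  [subst: {e:=List (Bool -> b), a:=List Bool} | 0 pending]
  bind f := List Int

Answer: a:=List Bool e:=List (Bool -> b) f:=List Int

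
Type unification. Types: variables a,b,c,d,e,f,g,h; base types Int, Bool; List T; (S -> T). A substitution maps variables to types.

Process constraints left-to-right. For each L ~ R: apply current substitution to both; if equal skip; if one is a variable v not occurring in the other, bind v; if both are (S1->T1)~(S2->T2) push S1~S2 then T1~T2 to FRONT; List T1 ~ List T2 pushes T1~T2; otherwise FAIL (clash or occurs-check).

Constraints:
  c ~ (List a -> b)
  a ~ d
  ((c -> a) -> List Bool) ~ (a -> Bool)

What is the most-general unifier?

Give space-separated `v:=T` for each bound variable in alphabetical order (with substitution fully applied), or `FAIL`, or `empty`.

step 1: unify c ~ (List a -> b)  [subst: {-} | 2 pending]
  bind c := (List a -> b)
step 2: unify a ~ d  [subst: {c:=(List a -> b)} | 1 pending]
  bind a := d
step 3: unify (((List d -> b) -> d) -> List Bool) ~ (d -> Bool)  [subst: {c:=(List a -> b), a:=d} | 0 pending]
  -> decompose arrow: push ((List d -> b) -> d)~d, List Bool~Bool
step 4: unify ((List d -> b) -> d) ~ d  [subst: {c:=(List a -> b), a:=d} | 1 pending]
  occurs-check fail

Answer: FAIL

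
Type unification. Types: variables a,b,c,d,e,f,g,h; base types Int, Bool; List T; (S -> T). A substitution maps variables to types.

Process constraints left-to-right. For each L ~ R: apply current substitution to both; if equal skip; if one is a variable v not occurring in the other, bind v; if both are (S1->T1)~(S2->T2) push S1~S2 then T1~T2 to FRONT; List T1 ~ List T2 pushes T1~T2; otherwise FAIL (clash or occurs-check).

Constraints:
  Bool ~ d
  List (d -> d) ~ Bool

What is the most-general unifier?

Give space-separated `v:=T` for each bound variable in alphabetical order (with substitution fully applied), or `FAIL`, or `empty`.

Answer: FAIL

Derivation:
step 1: unify Bool ~ d  [subst: {-} | 1 pending]
  bind d := Bool
step 2: unify List (Bool -> Bool) ~ Bool  [subst: {d:=Bool} | 0 pending]
  clash: List (Bool -> Bool) vs Bool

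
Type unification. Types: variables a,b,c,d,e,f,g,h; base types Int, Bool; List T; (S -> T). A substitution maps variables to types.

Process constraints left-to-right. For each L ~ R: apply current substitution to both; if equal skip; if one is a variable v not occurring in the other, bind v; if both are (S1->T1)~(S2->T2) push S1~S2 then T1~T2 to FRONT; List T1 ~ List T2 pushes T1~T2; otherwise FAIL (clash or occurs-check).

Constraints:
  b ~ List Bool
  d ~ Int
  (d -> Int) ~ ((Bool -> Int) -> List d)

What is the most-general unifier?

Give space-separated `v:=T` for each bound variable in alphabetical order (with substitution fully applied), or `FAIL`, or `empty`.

Answer: FAIL

Derivation:
step 1: unify b ~ List Bool  [subst: {-} | 2 pending]
  bind b := List Bool
step 2: unify d ~ Int  [subst: {b:=List Bool} | 1 pending]
  bind d := Int
step 3: unify (Int -> Int) ~ ((Bool -> Int) -> List Int)  [subst: {b:=List Bool, d:=Int} | 0 pending]
  -> decompose arrow: push Int~(Bool -> Int), Int~List Int
step 4: unify Int ~ (Bool -> Int)  [subst: {b:=List Bool, d:=Int} | 1 pending]
  clash: Int vs (Bool -> Int)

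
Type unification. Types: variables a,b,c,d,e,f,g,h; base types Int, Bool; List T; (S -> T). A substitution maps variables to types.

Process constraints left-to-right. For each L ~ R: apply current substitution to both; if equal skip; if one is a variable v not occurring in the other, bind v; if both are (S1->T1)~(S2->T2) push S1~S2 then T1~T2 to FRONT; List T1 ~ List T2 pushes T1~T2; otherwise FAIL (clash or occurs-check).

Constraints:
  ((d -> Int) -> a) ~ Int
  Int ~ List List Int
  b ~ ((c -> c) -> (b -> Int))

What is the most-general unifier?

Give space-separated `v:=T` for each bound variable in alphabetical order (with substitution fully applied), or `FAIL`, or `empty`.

step 1: unify ((d -> Int) -> a) ~ Int  [subst: {-} | 2 pending]
  clash: ((d -> Int) -> a) vs Int

Answer: FAIL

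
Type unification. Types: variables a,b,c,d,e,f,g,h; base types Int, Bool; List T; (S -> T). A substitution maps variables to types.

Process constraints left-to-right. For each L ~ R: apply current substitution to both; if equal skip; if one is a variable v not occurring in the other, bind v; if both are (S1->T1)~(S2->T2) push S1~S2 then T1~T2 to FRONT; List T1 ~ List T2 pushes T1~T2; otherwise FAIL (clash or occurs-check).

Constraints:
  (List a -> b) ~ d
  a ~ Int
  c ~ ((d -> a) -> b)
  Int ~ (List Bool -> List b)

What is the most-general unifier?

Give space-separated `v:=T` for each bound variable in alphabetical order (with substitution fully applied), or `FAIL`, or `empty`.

Answer: FAIL

Derivation:
step 1: unify (List a -> b) ~ d  [subst: {-} | 3 pending]
  bind d := (List a -> b)
step 2: unify a ~ Int  [subst: {d:=(List a -> b)} | 2 pending]
  bind a := Int
step 3: unify c ~ (((List Int -> b) -> Int) -> b)  [subst: {d:=(List a -> b), a:=Int} | 1 pending]
  bind c := (((List Int -> b) -> Int) -> b)
step 4: unify Int ~ (List Bool -> List b)  [subst: {d:=(List a -> b), a:=Int, c:=(((List Int -> b) -> Int) -> b)} | 0 pending]
  clash: Int vs (List Bool -> List b)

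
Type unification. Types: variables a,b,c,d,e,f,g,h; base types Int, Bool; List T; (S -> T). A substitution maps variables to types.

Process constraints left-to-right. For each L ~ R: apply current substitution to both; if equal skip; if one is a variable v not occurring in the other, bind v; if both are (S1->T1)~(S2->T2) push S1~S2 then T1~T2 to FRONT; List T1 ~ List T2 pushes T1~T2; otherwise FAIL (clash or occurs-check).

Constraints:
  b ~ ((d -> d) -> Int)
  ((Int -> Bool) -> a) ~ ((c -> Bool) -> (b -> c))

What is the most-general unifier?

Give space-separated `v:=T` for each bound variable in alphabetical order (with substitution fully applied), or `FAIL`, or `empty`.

Answer: a:=(((d -> d) -> Int) -> Int) b:=((d -> d) -> Int) c:=Int

Derivation:
step 1: unify b ~ ((d -> d) -> Int)  [subst: {-} | 1 pending]
  bind b := ((d -> d) -> Int)
step 2: unify ((Int -> Bool) -> a) ~ ((c -> Bool) -> (((d -> d) -> Int) -> c))  [subst: {b:=((d -> d) -> Int)} | 0 pending]
  -> decompose arrow: push (Int -> Bool)~(c -> Bool), a~(((d -> d) -> Int) -> c)
step 3: unify (Int -> Bool) ~ (c -> Bool)  [subst: {b:=((d -> d) -> Int)} | 1 pending]
  -> decompose arrow: push Int~c, Bool~Bool
step 4: unify Int ~ c  [subst: {b:=((d -> d) -> Int)} | 2 pending]
  bind c := Int
step 5: unify Bool ~ Bool  [subst: {b:=((d -> d) -> Int), c:=Int} | 1 pending]
  -> identical, skip
step 6: unify a ~ (((d -> d) -> Int) -> Int)  [subst: {b:=((d -> d) -> Int), c:=Int} | 0 pending]
  bind a := (((d -> d) -> Int) -> Int)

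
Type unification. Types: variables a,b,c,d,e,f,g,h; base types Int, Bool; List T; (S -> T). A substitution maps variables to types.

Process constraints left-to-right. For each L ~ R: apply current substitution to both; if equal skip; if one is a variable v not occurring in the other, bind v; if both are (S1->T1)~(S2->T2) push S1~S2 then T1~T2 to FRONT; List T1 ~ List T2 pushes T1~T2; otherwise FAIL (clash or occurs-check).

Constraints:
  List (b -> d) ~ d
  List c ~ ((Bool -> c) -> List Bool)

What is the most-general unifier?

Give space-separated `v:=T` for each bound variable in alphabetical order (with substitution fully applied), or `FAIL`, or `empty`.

Answer: FAIL

Derivation:
step 1: unify List (b -> d) ~ d  [subst: {-} | 1 pending]
  occurs-check fail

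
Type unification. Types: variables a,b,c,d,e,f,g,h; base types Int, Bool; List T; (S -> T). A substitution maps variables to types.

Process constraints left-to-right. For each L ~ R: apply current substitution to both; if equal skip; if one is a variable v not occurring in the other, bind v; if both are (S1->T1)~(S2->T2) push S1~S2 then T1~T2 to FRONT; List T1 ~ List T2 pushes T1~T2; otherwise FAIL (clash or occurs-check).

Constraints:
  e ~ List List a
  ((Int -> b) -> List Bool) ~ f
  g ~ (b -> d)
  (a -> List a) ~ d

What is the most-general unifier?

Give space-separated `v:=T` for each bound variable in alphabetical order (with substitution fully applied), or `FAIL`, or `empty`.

Answer: d:=(a -> List a) e:=List List a f:=((Int -> b) -> List Bool) g:=(b -> (a -> List a))

Derivation:
step 1: unify e ~ List List a  [subst: {-} | 3 pending]
  bind e := List List a
step 2: unify ((Int -> b) -> List Bool) ~ f  [subst: {e:=List List a} | 2 pending]
  bind f := ((Int -> b) -> List Bool)
step 3: unify g ~ (b -> d)  [subst: {e:=List List a, f:=((Int -> b) -> List Bool)} | 1 pending]
  bind g := (b -> d)
step 4: unify (a -> List a) ~ d  [subst: {e:=List List a, f:=((Int -> b) -> List Bool), g:=(b -> d)} | 0 pending]
  bind d := (a -> List a)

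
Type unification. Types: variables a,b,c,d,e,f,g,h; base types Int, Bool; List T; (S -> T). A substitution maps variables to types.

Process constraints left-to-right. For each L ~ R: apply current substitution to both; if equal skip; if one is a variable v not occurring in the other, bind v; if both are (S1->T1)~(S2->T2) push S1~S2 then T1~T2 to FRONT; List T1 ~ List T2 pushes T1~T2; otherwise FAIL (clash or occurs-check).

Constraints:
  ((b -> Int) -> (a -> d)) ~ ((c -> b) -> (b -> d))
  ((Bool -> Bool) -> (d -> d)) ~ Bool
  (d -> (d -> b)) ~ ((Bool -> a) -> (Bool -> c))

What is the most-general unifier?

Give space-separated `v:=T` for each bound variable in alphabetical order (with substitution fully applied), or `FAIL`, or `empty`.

step 1: unify ((b -> Int) -> (a -> d)) ~ ((c -> b) -> (b -> d))  [subst: {-} | 2 pending]
  -> decompose arrow: push (b -> Int)~(c -> b), (a -> d)~(b -> d)
step 2: unify (b -> Int) ~ (c -> b)  [subst: {-} | 3 pending]
  -> decompose arrow: push b~c, Int~b
step 3: unify b ~ c  [subst: {-} | 4 pending]
  bind b := c
step 4: unify Int ~ c  [subst: {b:=c} | 3 pending]
  bind c := Int
step 5: unify (a -> d) ~ (Int -> d)  [subst: {b:=c, c:=Int} | 2 pending]
  -> decompose arrow: push a~Int, d~d
step 6: unify a ~ Int  [subst: {b:=c, c:=Int} | 3 pending]
  bind a := Int
step 7: unify d ~ d  [subst: {b:=c, c:=Int, a:=Int} | 2 pending]
  -> identical, skip
step 8: unify ((Bool -> Bool) -> (d -> d)) ~ Bool  [subst: {b:=c, c:=Int, a:=Int} | 1 pending]
  clash: ((Bool -> Bool) -> (d -> d)) vs Bool

Answer: FAIL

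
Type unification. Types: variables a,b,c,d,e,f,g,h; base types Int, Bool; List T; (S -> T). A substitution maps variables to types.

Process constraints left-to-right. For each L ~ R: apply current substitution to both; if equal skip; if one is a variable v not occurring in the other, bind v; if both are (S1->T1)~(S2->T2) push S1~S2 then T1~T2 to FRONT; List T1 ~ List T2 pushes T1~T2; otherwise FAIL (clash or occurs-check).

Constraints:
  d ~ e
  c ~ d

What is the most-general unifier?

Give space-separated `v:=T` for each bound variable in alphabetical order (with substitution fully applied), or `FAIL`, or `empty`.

Answer: c:=e d:=e

Derivation:
step 1: unify d ~ e  [subst: {-} | 1 pending]
  bind d := e
step 2: unify c ~ e  [subst: {d:=e} | 0 pending]
  bind c := e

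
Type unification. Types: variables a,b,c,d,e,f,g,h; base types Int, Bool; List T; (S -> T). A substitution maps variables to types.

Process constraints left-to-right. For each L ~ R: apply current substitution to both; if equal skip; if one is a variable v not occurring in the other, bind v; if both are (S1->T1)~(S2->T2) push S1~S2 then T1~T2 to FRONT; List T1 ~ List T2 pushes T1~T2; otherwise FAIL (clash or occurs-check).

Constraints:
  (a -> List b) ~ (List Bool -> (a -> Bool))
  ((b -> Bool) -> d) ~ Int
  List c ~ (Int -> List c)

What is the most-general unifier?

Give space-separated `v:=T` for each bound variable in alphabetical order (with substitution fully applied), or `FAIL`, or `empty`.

step 1: unify (a -> List b) ~ (List Bool -> (a -> Bool))  [subst: {-} | 2 pending]
  -> decompose arrow: push a~List Bool, List b~(a -> Bool)
step 2: unify a ~ List Bool  [subst: {-} | 3 pending]
  bind a := List Bool
step 3: unify List b ~ (List Bool -> Bool)  [subst: {a:=List Bool} | 2 pending]
  clash: List b vs (List Bool -> Bool)

Answer: FAIL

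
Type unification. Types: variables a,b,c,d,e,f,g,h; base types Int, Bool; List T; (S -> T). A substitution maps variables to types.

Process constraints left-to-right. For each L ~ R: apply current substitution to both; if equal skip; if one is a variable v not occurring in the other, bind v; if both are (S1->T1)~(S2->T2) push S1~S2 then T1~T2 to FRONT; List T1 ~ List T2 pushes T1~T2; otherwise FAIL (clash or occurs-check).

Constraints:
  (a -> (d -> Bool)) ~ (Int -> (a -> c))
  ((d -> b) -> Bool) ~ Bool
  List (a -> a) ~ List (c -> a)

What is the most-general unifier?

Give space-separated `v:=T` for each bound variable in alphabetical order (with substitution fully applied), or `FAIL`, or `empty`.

step 1: unify (a -> (d -> Bool)) ~ (Int -> (a -> c))  [subst: {-} | 2 pending]
  -> decompose arrow: push a~Int, (d -> Bool)~(a -> c)
step 2: unify a ~ Int  [subst: {-} | 3 pending]
  bind a := Int
step 3: unify (d -> Bool) ~ (Int -> c)  [subst: {a:=Int} | 2 pending]
  -> decompose arrow: push d~Int, Bool~c
step 4: unify d ~ Int  [subst: {a:=Int} | 3 pending]
  bind d := Int
step 5: unify Bool ~ c  [subst: {a:=Int, d:=Int} | 2 pending]
  bind c := Bool
step 6: unify ((Int -> b) -> Bool) ~ Bool  [subst: {a:=Int, d:=Int, c:=Bool} | 1 pending]
  clash: ((Int -> b) -> Bool) vs Bool

Answer: FAIL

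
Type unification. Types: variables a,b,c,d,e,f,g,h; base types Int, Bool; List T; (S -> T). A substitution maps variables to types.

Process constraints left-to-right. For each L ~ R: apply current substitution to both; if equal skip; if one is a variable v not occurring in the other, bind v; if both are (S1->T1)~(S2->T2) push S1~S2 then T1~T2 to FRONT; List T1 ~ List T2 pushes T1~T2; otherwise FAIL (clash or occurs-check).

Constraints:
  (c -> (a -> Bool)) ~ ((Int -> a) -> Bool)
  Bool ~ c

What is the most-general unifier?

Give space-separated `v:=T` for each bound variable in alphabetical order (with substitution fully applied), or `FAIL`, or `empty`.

Answer: FAIL

Derivation:
step 1: unify (c -> (a -> Bool)) ~ ((Int -> a) -> Bool)  [subst: {-} | 1 pending]
  -> decompose arrow: push c~(Int -> a), (a -> Bool)~Bool
step 2: unify c ~ (Int -> a)  [subst: {-} | 2 pending]
  bind c := (Int -> a)
step 3: unify (a -> Bool) ~ Bool  [subst: {c:=(Int -> a)} | 1 pending]
  clash: (a -> Bool) vs Bool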